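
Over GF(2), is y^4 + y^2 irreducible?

No

Write m(y) = y^4 + y^2.
Check for roots in GF(2): m(0) = 0 → root; m(1) = 0 → root.
m(0) = 0, so (y) divides m(y); m is reducible.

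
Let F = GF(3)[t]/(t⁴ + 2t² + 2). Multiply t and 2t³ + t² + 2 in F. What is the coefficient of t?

Multiply in GF(3)[t]: (t)·(2t³ + t² + 2) = 2t⁴ + t³ + 2t.
Reduce using t⁴ ≡ t² + 1 (mod t⁴ + 2t² + 2).
Reduced: t³ + 2t² + 2t + 2.

2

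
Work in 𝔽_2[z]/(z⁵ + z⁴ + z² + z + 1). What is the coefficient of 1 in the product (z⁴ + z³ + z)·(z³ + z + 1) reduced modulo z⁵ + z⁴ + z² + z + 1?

1

Multiply in 𝔽_2[z]: (z⁴ + z³ + z)·(z³ + z + 1) = z⁷ + z⁶ + z⁵ + z⁴ + z³ + z² + z.
Reduce using z⁵ ≡ z⁴ + z² + z + 1 (mod z⁵ + z⁴ + z² + z + 1).
Reduced: z⁴ + z² + 1.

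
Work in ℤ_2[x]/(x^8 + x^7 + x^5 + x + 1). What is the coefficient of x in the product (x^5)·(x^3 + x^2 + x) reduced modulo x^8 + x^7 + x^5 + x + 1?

Multiply in ℤ_2[x]: (x^5)·(x^3 + x^2 + x) = x^8 + x^7 + x^6.
Reduce using x^8 ≡ x^7 + x^5 + x + 1 (mod x^8 + x^7 + x^5 + x + 1).
Reduced: x^6 + x^5 + x + 1.

1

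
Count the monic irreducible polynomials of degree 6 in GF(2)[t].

Gauss's count: N_{2}(6) = (1/6) Σ_{d|6} μ(6/d)·2^d.
Divisors of 6: 1, 2, 3, 6; μ(6/d) for each: 1, -1, -1, 1.
Σ = 2^1 − 2^2 − 2^3 + 2^6 = 54.
N = 54/6 = 9.

9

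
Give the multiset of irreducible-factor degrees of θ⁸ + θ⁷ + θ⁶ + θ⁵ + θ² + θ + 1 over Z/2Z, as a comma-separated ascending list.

8

Write g(θ) = θ⁸ + θ⁷ + θ⁶ + θ⁵ + θ² + θ + 1.
Roots in Z/2Z: g(0) = 1; g(1) = 1.
Complete factorization: g(θ) = (θ⁸ + θ⁷ + θ⁶ + θ⁵ + θ² + θ + 1).
Factor degrees with multiplicity: 8 = 8.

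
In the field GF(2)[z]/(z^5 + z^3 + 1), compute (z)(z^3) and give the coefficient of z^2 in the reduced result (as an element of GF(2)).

Multiply in GF(2)[z]: (z)·(z^3) = z^4.
Reduced: z^4.

0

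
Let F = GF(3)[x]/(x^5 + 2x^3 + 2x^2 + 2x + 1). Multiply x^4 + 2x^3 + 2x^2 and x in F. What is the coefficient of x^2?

1

Multiply in GF(3)[x]: (x^4 + 2x^3 + 2x^2)·(x) = x^5 + 2x^4 + 2x^3.
Reduce using x^5 ≡ x^3 + x^2 + x + 2 (mod x^5 + 2x^3 + 2x^2 + 2x + 1).
Reduced: 2x^4 + x^2 + x + 2.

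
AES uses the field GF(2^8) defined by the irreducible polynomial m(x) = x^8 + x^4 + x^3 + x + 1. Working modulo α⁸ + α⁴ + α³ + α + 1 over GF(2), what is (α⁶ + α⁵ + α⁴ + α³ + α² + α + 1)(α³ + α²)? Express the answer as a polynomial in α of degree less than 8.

Multiply in GF(2)[α]: (α⁶ + α⁵ + α⁴ + α³ + α² + α + 1)·(α³ + α²) = α⁹ + α².
Reduce using α⁸ ≡ α⁴ + α³ + α + 1 (mod α⁸ + α⁴ + α³ + α + 1).
Reduced: α⁵ + α⁴ + α.

α^5 + α^4 + α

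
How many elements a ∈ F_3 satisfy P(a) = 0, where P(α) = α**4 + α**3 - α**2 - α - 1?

Evaluate at each of the 3 elements of F_3:
P(0) = 2; P(1) = 2; P(2) = 2.
No element is a root.

0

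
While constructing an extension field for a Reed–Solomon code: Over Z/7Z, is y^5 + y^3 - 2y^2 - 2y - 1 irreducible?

No

Write f(y) = y^5 + y^3 - 2y^2 - 2y - 1.
Check for roots in Z/7Z: f(0) = 6; f(1) = 4; f(2) = 6; f(3) = 0 → root; f(4) = 4; f(5) = 4; f(6) = 4.
f(3) = 0, so (y − 3) divides f(y); f is reducible.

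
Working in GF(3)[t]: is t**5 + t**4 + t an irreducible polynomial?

No

Write P(t) = t**5 + t**4 + t.
Check for roots in GF(3): P(0) = 0 → root; P(1) = 0 → root; P(2) = 2.
P(0) = 0, so (t) divides P(t); P is reducible.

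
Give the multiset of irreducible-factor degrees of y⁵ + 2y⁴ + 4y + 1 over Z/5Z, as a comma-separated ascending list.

2, 3

Write h(y) = y⁵ + 2y⁴ + 4y + 1.
Roots in Z/5Z: h(0) = 1; h(1) = 3; h(2) = 3; h(3) = 3; h(4) = 3.
Complete factorization: h(y) = (y² + y + 1)·(y³ + y² + 3y + 1).
Factor degrees with multiplicity: 2 + 3 = 5.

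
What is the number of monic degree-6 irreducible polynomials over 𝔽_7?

The number of monic irreducibles of degree 6 over GF(7) is (1/6)·Σ_{d∣6} μ(6/d) 7^d.
Divisors of 6: 1, 2, 3, 6; μ(6/d) for each: 1, -1, -1, 1.
Σ = 7^1 − 7^2 − 7^3 + 7^6 = 117264.
N = 117264/6 = 19544.

19544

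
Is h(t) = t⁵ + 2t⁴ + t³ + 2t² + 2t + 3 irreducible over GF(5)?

Yes

Check for roots in GF(5): h(0) = 3; h(1) = 1; h(2) = 2; h(3) = 4; h(4) = 3.
No roots, so no linear factors.
Degree-2 irreducible divisors: test the 10 monic irreducibles of degree 2 over GF(5).
None of them divide h (all give nonzero remainder).
No irreducible factor of degree ≤ 2 exists, so h is irreducible over GF(5).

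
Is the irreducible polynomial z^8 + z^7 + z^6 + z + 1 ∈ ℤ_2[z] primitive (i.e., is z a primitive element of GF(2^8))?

Write f(z) = z^8 + z^7 + z^6 + z + 1.
|GF(2^8)^×| = 2^8 − 1 = 255. Prime factorization: 255 = 3·5·17.
f is primitive ⇔ z has order 255 in GF(2)[z]/(f), i.e. z^(255/q) ≠ 1 for each prime q | 255.
z^(85) mod f = z^7 + z^5 + z^3 + z^2.
z^(51) mod f = z^7 + z^4 + z + 1.
z^(15) mod f = z^7 + z^6 + z^5 + z^3 + z^2 + z.
None equal 1, so z has full order 255; f is primitive.

Yes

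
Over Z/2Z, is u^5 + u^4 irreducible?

No

Write h(u) = u^5 + u^4.
Check for roots in Z/2Z: h(0) = 0 → root; h(1) = 0 → root.
h(0) = 0, so (u) divides h(u); h is reducible.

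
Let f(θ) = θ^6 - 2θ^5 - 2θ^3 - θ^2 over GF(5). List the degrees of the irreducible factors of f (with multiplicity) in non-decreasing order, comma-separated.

Roots in GF(5): f(0) = 0 → root; f(1) = 1; f(2) = 0 → root; f(3) = 0 → root; f(4) = 4.
Linear factors from roots: (θ), (θ - 2), (θ + 2).
Complete factorization: f(θ) = (θ + 2)·(θ - 2)·(θ)^2·(θ^2 - 2θ - 1).
Factor degrees with multiplicity: 1 + 1 + 1 + 1 + 2 = 6.

1, 1, 1, 1, 2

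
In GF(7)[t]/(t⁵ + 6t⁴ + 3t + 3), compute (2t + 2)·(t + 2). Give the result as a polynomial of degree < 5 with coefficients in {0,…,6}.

Multiply in GF(7)[t]: (2t + 2)·(t + 2) = 2t² + 6t + 4.
Reduced: 2t² + 6t + 4.

2t^2 + 6t + 4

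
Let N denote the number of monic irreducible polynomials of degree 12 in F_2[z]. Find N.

335

Gauss's count: N_{2}(12) = (1/12) Σ_{d|12} μ(12/d)·2^d.
Divisors of 12: 1, 2, 3, 4, 6, 12; μ(12/d) for each: 0, 1, 0, -1, -1, 1.
Σ = 2^2 − 2^4 − 2^6 + 2^12 = 4020.
N = 4020/12 = 335.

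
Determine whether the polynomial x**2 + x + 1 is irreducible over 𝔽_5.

Write h(x) = x**2 + x + 1.
Check for roots in 𝔽_5: h(0) = 1; h(1) = 3; h(2) = 2; h(3) = 3; h(4) = 1.
No roots. A degree-2 polynomial over a field with no linear factor is irreducible.

Yes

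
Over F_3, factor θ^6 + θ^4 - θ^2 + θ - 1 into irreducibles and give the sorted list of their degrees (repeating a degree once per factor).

Write h(θ) = θ^6 + θ^4 - θ^2 + θ - 1.
Roots in F_3: h(0) = 2; h(1) = 1; h(2) = 2.
Complete factorization: h(θ) = (θ^6 + θ^4 - θ^2 + θ - 1).
Factor degrees with multiplicity: 6 = 6.

6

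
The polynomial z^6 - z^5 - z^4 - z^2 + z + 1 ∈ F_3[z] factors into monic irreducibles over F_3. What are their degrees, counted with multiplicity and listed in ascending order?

1, 1, 2, 2

Write g(z) = z^6 - z^5 - z^4 - z^2 + z + 1.
Roots in F_3: g(0) = 1; g(1) = 0 → root; g(2) = 0 → root.
Linear factors from roots: (z - 1), (z + 1).
Complete factorization: g(z) = (z + 1)·(z - 1)·(z^2 + 1)·(z^2 - z - 1).
Factor degrees with multiplicity: 1 + 1 + 2 + 2 = 6.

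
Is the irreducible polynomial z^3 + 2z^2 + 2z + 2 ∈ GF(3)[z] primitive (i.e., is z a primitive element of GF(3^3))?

Write f(z) = z^3 + 2z^2 + 2z + 2.
|GF(3^3)^×| = 3^3 − 1 = 26. Prime factorization: 26 = 2·13.
f is primitive ⇔ z has order 26 in GF(3)[z]/(f), i.e. z^(26/q) ≠ 1 for each prime q | 26.
z^(13) mod f = 1
z^(2) mod f = z^2.
Since z^(13) = 1, the order of z divides 13 < 26; not primitive.

No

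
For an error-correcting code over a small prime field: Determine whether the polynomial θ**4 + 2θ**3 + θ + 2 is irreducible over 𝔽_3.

Write f(θ) = θ**4 + 2θ**3 + θ + 2.
Check for roots in 𝔽_3: f(0) = 2; f(1) = 0 → root; f(2) = 0 → root.
f(1) = 0, so (θ − 1) divides f(θ); f is reducible.

No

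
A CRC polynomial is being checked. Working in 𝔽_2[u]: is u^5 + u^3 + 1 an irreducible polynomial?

Yes

Write f(u) = u^5 + u^3 + 1.
Check for roots in 𝔽_2: f(0) = 1; f(1) = 1.
No roots, so no linear factors.
Monic irreducibles of degree 2 over GF(2): u^2 + u + 1.
None of them divide f (all give nonzero remainder).
No irreducible factor of degree ≤ 2 exists, so f is irreducible over GF(2).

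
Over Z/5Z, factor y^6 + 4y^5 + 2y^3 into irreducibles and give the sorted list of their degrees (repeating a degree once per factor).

Write g(y) = y^6 + 4y^5 + 2y^3.
Roots in Z/5Z: g(0) = 0 → root; g(1) = 2; g(2) = 3; g(3) = 0 → root; g(4) = 0 → root.
Linear factors from roots: (y), (y + 2), (y + 1).
Complete factorization: g(y) = (y + 2)·(y + 1)^2·(y)^3.
Factor degrees with multiplicity: 1 + 1 + 1 + 1 + 1 + 1 = 6.

1, 1, 1, 1, 1, 1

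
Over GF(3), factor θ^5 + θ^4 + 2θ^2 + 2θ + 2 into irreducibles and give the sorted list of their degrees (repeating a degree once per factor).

2, 3

Write g(θ) = θ^5 + θ^4 + 2θ^2 + 2θ + 2.
Roots in GF(3): g(0) = 2; g(1) = 2; g(2) = 2.
Complete factorization: g(θ) = (θ^2 + 2θ + 2)·(θ^3 + 2θ^2 + 1).
Factor degrees with multiplicity: 2 + 3 = 5.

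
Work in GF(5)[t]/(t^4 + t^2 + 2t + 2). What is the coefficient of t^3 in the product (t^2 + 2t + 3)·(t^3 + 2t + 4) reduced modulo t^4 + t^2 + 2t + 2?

Multiply in GF(5)[t]: (t^2 + 2t + 3)·(t^3 + 2t + 4) = t^5 + 2t^4 + 3t^2 + 4t + 2.
Reduce using t^4 ≡ 4t^2 + 3t + 3 (mod t^4 + t^2 + 2t + 2).
Reduced: 4t^3 + 4t^2 + 3t + 3.

4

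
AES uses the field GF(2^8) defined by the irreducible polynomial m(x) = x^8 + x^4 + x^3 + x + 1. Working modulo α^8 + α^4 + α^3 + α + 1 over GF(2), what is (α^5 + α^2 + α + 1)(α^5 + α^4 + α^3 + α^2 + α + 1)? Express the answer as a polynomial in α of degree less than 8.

α^4 + α^3 + α^2

Multiply in GF(2)[α]: (α^5 + α^2 + α + 1)·(α^5 + α^4 + α^3 + α^2 + α + 1) = α^10 + α^9 + α^8 + α^6 + α^4 + α^3 + α^2 + 1.
Reduce using α^8 ≡ α^4 + α^3 + α + 1 (mod α^8 + α^4 + α^3 + α + 1).
Reduced: α^4 + α^3 + α^2.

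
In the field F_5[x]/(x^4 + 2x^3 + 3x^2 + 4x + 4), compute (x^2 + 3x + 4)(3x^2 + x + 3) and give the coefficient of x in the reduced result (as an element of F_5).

Multiply in F_5[x]: (x^2 + 3x + 4)·(3x^2 + x + 3) = 3x^4 + 3x^2 + 3x + 2.
Reduce using x^4 ≡ 3x^3 + 2x^2 + x + 1 (mod x^4 + 2x^3 + 3x^2 + 4x + 4).
Reduced: 4x^3 + 4x^2 + x.

1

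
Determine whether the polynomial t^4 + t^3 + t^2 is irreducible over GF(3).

Write m(t) = t^4 + t^3 + t^2.
Check for roots in GF(3): m(0) = 0 → root; m(1) = 0 → root; m(2) = 1.
m(0) = 0, so (t) divides m(t); m is reducible.

No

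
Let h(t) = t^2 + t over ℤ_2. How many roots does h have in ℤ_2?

2

Evaluate at each of the 2 elements of ℤ_2:
h(0) = 0 → root; h(1) = 0 → root.
Roots: {0, 1}.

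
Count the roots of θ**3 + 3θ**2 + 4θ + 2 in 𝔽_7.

1

Write h(θ) = θ**3 + 3θ**2 + 4θ + 2.
Evaluate at each of the 7 elements of 𝔽_7:
h(0) = 2; h(1) = 3; h(2) = 2; h(3) = 5; h(4) = 4; h(5) = 5; h(6) = 0 → root.
Roots: {6}.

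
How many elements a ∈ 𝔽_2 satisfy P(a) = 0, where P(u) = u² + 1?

Evaluate at each of the 2 elements of 𝔽_2:
P(0) = 1; P(1) = 0 → root.
Roots: {1}.

1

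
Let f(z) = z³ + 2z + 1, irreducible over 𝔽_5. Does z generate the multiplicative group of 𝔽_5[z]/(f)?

No

|GF(5^3)^×| = 5^3 − 1 = 124. Prime factorization: 124 = 2^2·31.
f is primitive ⇔ z has order 124 in GF(5)[z]/(f), i.e. z^(124/q) ≠ 1 for each prime q | 124.
z^(62) mod f = 1
z^(4) mod f = 3z² + 4z.
Since z^(62) = 1, the order of z divides 62 < 124; not primitive.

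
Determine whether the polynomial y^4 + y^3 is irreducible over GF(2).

No

Write f(y) = y^4 + y^3.
Check for roots in GF(2): f(0) = 0 → root; f(1) = 0 → root.
f(0) = 0, so (y) divides f(y); f is reducible.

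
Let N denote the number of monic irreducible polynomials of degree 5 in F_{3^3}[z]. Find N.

x^(27^5) − x is the product of all monic irreducibles of degree dividing 5; Möbius inversion gives N = (1/5) Σ μ(5/d)·27^d.
Divisors of 5: 1, 5; μ(5/d) for each: -1, 1.
Σ = − 27^1 + 27^5 = 14348880.
N = 14348880/5 = 2869776.

2869776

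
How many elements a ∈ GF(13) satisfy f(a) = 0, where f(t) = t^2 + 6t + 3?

Evaluate at each of the 13 elements of GF(13):
f(0) = 3; f(1) = 10; f(2) = 6; f(3) = 4; f(4) = 4; f(5) = 6; f(6) = 10; f(7) = 3; f(8) = 11; f(9) = 8; f(10) = 7; f(11) = 8; f(12) = 11.
No element is a root.

0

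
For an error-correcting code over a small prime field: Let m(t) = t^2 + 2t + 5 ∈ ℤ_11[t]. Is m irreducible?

Yes

Check each element of ℤ_11 for a root: m(0)=5, m(1)=8, m(2)=2, m(3)=9, m(4)=7, m(5)=7, m(6)=9, m(7)=2, m(8)=8, m(9)=5, m(10)=4.
No roots. A degree-2 polynomial over a field with no linear factor is irreducible.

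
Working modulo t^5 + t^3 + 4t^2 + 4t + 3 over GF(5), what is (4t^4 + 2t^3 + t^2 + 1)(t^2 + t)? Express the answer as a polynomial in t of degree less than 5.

Multiply in GF(5)[t]: (4t^4 + 2t^3 + t^2 + 1)·(t^2 + t) = 4t^6 + t^5 + 3t^4 + t^3 + t^2 + t.
Reduce using t^5 ≡ 4t^3 + t^2 + t + 2 (mod t^5 + t^3 + 4t^2 + 4t + 3).
Reduced: 4t^4 + 4t^3 + t^2 + 2.

4t^4 + 4t^3 + t^2 + 2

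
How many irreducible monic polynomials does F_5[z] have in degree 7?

Gauss's count: N_{5}(7) = (1/7) Σ_{d|7} μ(7/d)·5^d.
Divisors of 7: 1, 7; μ(7/d) for each: -1, 1.
Σ = − 5^1 + 5^7 = 78120.
N = 78120/7 = 11160.

11160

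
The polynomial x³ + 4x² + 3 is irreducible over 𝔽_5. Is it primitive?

Write f(x) = x³ + 4x² + 3.
|GF(5^3)^×| = 5^3 − 1 = 124. Prime factorization: 124 = 2^2·31.
f is primitive ⇔ x has order 124 in GF(5)[x]/(f), i.e. x^(124/q) ≠ 1 for each prime q | 124.
x^(62) mod f = 4.
x^(4) mod f = x² + 2x + 2.
None equal 1, so x has full order 124; f is primitive.

Yes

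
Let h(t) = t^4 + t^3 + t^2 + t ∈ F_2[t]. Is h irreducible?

Check for roots in F_2: h(0) = 0 → root; h(1) = 0 → root.
h(0) = 0, so (t) divides h(t); h is reducible.

No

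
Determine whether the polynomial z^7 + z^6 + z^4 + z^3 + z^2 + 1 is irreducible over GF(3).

No

Write f(z) = z^7 + z^6 + z^4 + z^3 + z^2 + 1.
Check for roots in GF(3): f(0) = 1; f(1) = 0 → root; f(2) = 2.
f(1) = 0, so (z − 1) divides f(z); f is reducible.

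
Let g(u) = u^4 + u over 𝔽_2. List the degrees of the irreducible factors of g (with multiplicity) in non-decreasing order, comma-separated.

1, 1, 2

Roots in 𝔽_2: g(0) = 0 → root; g(1) = 0 → root.
Linear factors from roots: (u), (u + 1).
Complete factorization: g(u) = (u)·(u + 1)·(u^2 + u + 1).
Factor degrees with multiplicity: 1 + 1 + 2 = 4.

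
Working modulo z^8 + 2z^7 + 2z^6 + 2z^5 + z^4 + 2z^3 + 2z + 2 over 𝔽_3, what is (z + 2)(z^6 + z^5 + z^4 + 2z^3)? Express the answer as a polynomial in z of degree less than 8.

Multiply in 𝔽_3[z]: (z + 2)·(z^6 + z^5 + z^4 + 2z^3) = z^7 + z^4 + z^3.
Reduced: z^7 + z^4 + z^3.

z^7 + z^4 + z^3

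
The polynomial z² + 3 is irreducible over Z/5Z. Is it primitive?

Write f(z) = z² + 3.
|GF(5^2)^×| = 5^2 − 1 = 24. Prime factorization: 24 = 2^3·3.
f is primitive ⇔ z has order 24 in GF(5)[z]/(f), i.e. z^(24/q) ≠ 1 for each prime q | 24.
z^(12) mod f = 4.
z^(8) mod f = 1
Since z^(8) = 1, the order of z divides 8 < 24; not primitive.

No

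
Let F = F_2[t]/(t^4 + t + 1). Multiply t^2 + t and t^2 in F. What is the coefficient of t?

1

Multiply in F_2[t]: (t^2 + t)·(t^2) = t^4 + t^3.
Reduce using t^4 ≡ t + 1 (mod t^4 + t + 1).
Reduced: t^3 + t + 1.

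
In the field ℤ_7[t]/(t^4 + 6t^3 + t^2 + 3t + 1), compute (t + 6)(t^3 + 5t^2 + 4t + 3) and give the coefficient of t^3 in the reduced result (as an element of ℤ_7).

Multiply in ℤ_7[t]: (t + 6)·(t^3 + 5t^2 + 4t + 3) = t^4 + 4t^3 + 6t^2 + 6t + 4.
Reduce using t^4 ≡ t^3 + 6t^2 + 4t + 6 (mod t^4 + 6t^3 + t^2 + 3t + 1).
Reduced: 5t^3 + 5t^2 + 3t + 3.

5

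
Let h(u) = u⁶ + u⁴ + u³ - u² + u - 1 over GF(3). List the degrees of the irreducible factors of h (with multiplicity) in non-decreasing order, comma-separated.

Roots in GF(3): h(0) = 2; h(1) = 2; h(2) = 1.
Complete factorization: h(u) = (u² + 1)·(u⁴ + u - 1).
Factor degrees with multiplicity: 2 + 4 = 6.

2, 4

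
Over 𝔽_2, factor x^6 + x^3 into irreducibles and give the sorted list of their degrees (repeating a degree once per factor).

Write f(x) = x^6 + x^3.
Roots in 𝔽_2: f(0) = 0 → root; f(1) = 0 → root.
Linear factors from roots: (x), (x + 1).
Complete factorization: f(x) = (x + 1)·(x)^3·(x^2 + x + 1).
Factor degrees with multiplicity: 1 + 1 + 1 + 1 + 2 = 6.

1, 1, 1, 1, 2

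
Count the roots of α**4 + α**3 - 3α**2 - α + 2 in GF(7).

3

Write f(α) = α**4 + α**3 - 3α**2 - α + 2.
Evaluate at each of the 7 elements of GF(7):
f(0) = 2; f(1) = 0 → root; f(2) = 5; f(3) = 3; f(4) = 4; f(5) = 0 → root; f(6) = 0 → root.
Roots: {1, 5, 6}.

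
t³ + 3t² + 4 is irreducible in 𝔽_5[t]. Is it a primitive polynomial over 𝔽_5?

Write f(t) = t³ + 3t² + 4.
|GF(5^3)^×| = 5^3 − 1 = 124. Prime factorization: 124 = 2^2·31.
f is primitive ⇔ t has order 124 in GF(5)[t]/(f), i.e. t^(124/q) ≠ 1 for each prime q | 124.
t^(62) mod f = 1
t^(4) mod f = 4t² + t + 2.
Since t^(62) = 1, the order of t divides 62 < 124; not primitive.

No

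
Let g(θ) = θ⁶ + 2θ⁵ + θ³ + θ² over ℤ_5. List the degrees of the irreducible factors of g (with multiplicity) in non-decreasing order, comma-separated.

Roots in ℤ_5: g(0) = 0 → root; g(1) = 0 → root; g(2) = 0 → root; g(3) = 1; g(4) = 4.
Linear factors from roots: (θ), (θ - 1), (θ - 2).
Complete factorization: g(θ) = (θ - 2)·(θ - 1)·(θ)^2·(θ² - 2).
Factor degrees with multiplicity: 1 + 1 + 1 + 1 + 2 = 6.

1, 1, 1, 1, 2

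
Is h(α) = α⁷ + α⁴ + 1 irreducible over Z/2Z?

Check for roots in Z/2Z: h(0) = 1; h(1) = 1.
No roots, so no linear factors.
Monic irreducibles of degree 2 over GF(2): α² + α + 1.
None of them divide h (all give nonzero remainder).
Monic irreducibles of degree 3 over GF(2): α³ + α + 1, α³ + α² + 1.
None of them divide h (all give nonzero remainder).
No irreducible factor of degree ≤ 3 exists, so h is irreducible over GF(2).

Yes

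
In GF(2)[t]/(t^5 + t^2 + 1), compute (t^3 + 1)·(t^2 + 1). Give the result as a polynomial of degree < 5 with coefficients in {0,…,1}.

t^3

Multiply in GF(2)[t]: (t^3 + 1)·(t^2 + 1) = t^5 + t^3 + t^2 + 1.
Reduce using t^5 ≡ t^2 + 1 (mod t^5 + t^2 + 1).
Reduced: t^3.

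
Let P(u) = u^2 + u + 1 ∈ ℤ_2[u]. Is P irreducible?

Yes

Check for roots in ℤ_2: P(0) = 1; P(1) = 1.
No roots. A degree-2 polynomial over a field with no linear factor is irreducible.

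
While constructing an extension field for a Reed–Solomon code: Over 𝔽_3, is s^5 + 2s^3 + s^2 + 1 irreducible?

Write f(s) = s^5 + 2s^3 + s^2 + 1.
Check for roots in 𝔽_3: f(0) = 1; f(1) = 2; f(2) = 2.
No roots, so no linear factors.
Monic irreducibles of degree 2 over GF(3): s^2 + 1, s^2 + s + 2, s^2 + 2s + 2.
None of them divide f (all give nonzero remainder).
No irreducible factor of degree ≤ 2 exists, so f is irreducible over GF(3).

Yes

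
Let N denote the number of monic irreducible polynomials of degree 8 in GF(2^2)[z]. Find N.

8160

x^(4^8) − x is the product of all monic irreducibles of degree dividing 8; Möbius inversion gives N = (1/8) Σ μ(8/d)·4^d.
Divisors of 8: 1, 2, 4, 8; μ(8/d) for each: 0, 0, -1, 1.
Σ = − 4^4 + 4^8 = 65280.
N = 65280/8 = 8160.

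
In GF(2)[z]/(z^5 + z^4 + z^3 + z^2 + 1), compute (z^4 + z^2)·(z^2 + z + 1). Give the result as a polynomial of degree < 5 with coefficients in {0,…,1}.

z^4 + z^2 + z

Multiply in GF(2)[z]: (z^4 + z^2)·(z^2 + z + 1) = z^6 + z^5 + z^3 + z^2.
Reduce using z^5 ≡ z^4 + z^3 + z^2 + 1 (mod z^5 + z^4 + z^3 + z^2 + 1).
Reduced: z^4 + z^2 + z.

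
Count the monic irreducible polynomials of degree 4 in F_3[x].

18

By the necklace-counting formula, N_3(4) = (1/4) Σ_{d|4} μ(4/d)·3^d.
Divisors of 4: 1, 2, 4; μ(4/d) for each: 0, -1, 1.
Σ = − 3^2 + 3^4 = 72.
N = 72/4 = 18.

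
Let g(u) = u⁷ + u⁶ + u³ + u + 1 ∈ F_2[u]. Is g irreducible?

Check for roots in F_2: g(0) = 1; g(1) = 1.
No roots, so no linear factors.
Monic irreducibles of degree 2 over GF(2): u² + u + 1.
None of them divide g (all give nonzero remainder).
Monic irreducibles of degree 3 over GF(2): u³ + u + 1, u³ + u² + 1.
None of them divide g (all give nonzero remainder).
No irreducible factor of degree ≤ 3 exists, so g is irreducible over GF(2).

Yes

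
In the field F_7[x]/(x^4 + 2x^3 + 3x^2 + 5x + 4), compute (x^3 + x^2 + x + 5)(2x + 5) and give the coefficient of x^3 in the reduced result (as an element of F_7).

Multiply in F_7[x]: (x^3 + x^2 + x + 5)·(2x + 5) = 2x^4 + x + 4.
Reduce using x^4 ≡ 5x^3 + 4x^2 + 2x + 3 (mod x^4 + 2x^3 + 3x^2 + 5x + 4).
Reduced: 3x^3 + x^2 + 5x + 3.

3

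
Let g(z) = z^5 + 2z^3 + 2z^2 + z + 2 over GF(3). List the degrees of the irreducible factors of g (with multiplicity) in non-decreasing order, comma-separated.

Roots in GF(3): g(0) = 2; g(1) = 2; g(2) = 0 → root.
Linear factors from roots: (z + 1).
Complete factorization: g(z) = (z + 1)·(z^2 + 1)·(z^2 + 2z + 2).
Factor degrees with multiplicity: 1 + 2 + 2 = 5.

1, 2, 2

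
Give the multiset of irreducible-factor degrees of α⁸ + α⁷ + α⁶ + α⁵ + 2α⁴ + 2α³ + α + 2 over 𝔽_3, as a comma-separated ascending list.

Write h(α) = α⁸ + α⁷ + α⁶ + α⁵ + 2α⁴ + 2α³ + α + 2.
Roots in 𝔽_3: h(0) = 2; h(1) = 2; h(2) = 1.
Complete factorization: h(α) = (α⁸ + α⁷ + α⁶ + α⁵ + 2α⁴ + 2α³ + α + 2).
Factor degrees with multiplicity: 8 = 8.

8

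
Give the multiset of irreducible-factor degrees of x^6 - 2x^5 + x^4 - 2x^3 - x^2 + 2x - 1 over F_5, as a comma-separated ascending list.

Write h(x) = x^6 - 2x^5 + x^4 - 2x^3 - x^2 + 2x - 1.
Roots in F_5: h(0) = 4; h(1) = 3; h(2) = 4; h(3) = 1; h(4) = 2.
Complete factorization: h(x) = (x^6 - 2x^5 + x^4 - 2x^3 - x^2 + 2x - 1).
Factor degrees with multiplicity: 6 = 6.

6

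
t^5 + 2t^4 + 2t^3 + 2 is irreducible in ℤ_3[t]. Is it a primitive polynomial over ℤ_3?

No

Write f(t) = t^5 + 2t^4 + 2t^3 + 2.
|GF(3^5)^×| = 3^5 − 1 = 242. Prime factorization: 242 = 2·11^2.
f is primitive ⇔ t has order 242 in GF(3)[t]/(f), i.e. t^(242/q) ≠ 1 for each prime q | 242.
t^(121) mod f = 1
t^(22) mod f = t^4 + t^2 + t + 2.
Since t^(121) = 1, the order of t divides 121 < 242; not primitive.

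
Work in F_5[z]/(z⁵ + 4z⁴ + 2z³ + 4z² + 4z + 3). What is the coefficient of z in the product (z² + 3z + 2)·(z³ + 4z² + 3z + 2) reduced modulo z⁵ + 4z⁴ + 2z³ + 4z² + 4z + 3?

Multiply in F_5[z]: (z² + 3z + 2)·(z³ + 4z² + 3z + 2) = z⁵ + 2z⁴ + 2z³ + 4z² + 2z + 4.
Reduce using z⁵ ≡ z⁴ + 3z³ + z² + z + 2 (mod z⁵ + 4z⁴ + 2z³ + 4z² + 4z + 3).
Reduced: 3z⁴ + 3z + 1.

3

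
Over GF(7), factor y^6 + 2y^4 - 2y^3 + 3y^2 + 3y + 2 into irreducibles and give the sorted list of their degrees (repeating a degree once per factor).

Write g(y) = y^6 + 2y^4 - 2y^3 + 3y^2 + 3y + 2.
Linear factors from roots: (y - 3), (y + 1).
Complete factorization: g(y) = (y + 1)·(y - 3)·(y^4 + 2y^3 + 2y^2 + y - 3).
Factor degrees with multiplicity: 1 + 1 + 4 = 6.

1, 1, 4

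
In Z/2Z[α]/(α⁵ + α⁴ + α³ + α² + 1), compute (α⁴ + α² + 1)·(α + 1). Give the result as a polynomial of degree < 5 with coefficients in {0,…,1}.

α

Multiply in Z/2Z[α]: (α⁴ + α² + 1)·(α + 1) = α⁵ + α⁴ + α³ + α² + α + 1.
Reduce using α⁵ ≡ α⁴ + α³ + α² + 1 (mod α⁵ + α⁴ + α³ + α² + 1).
Reduced: α.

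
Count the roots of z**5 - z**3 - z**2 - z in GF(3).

Write P(z) = z**5 - z**3 - z**2 - z.
Evaluate at each of the 3 elements of GF(3):
P(0) = 0 → root; P(1) = 1; P(2) = 0 → root.
Roots: {0, 2}.

2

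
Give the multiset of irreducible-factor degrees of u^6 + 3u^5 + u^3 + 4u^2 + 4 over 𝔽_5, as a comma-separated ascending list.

1, 1, 2, 2

Write g(u) = u^6 + 3u^5 + u^3 + 4u^2 + 4.
Roots in 𝔽_5: g(0) = 4; g(1) = 3; g(2) = 3; g(3) = 0 → root; g(4) = 0 → root.
Linear factors from roots: (u + 2), (u + 1).
Complete factorization: g(u) = (u + 1)·(u + 2)·(u^2 + 2u + 3)·(u^2 + 3u + 4).
Factor degrees with multiplicity: 1 + 1 + 2 + 2 = 6.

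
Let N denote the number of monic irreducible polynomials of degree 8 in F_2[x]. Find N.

30

x^(2^8) − x is the product of all monic irreducibles of degree dividing 8; Möbius inversion gives N = (1/8) Σ μ(8/d)·2^d.
Divisors of 8: 1, 2, 4, 8; μ(8/d) for each: 0, 0, -1, 1.
Σ = − 2^4 + 2^8 = 240.
N = 240/8 = 30.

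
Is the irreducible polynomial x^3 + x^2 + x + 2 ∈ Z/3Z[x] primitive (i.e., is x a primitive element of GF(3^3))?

Write f(x) = x^3 + x^2 + x + 2.
|GF(3^3)^×| = 3^3 − 1 = 26. Prime factorization: 26 = 2·13.
f is primitive ⇔ x has order 26 in GF(3)[x]/(f), i.e. x^(26/q) ≠ 1 for each prime q | 26.
x^(13) mod f = 1
x^(2) mod f = x^2.
Since x^(13) = 1, the order of x divides 13 < 26; not primitive.

No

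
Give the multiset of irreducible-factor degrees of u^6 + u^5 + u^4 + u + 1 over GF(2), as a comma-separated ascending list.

Write f(u) = u^6 + u^5 + u^4 + u + 1.
Roots in GF(2): f(0) = 1; f(1) = 1.
Complete factorization: f(u) = (u^6 + u^5 + u^4 + u + 1).
Factor degrees with multiplicity: 6 = 6.

6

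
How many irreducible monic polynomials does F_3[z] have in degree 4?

Gauss's count: N_{3}(4) = (1/4) Σ_{d|4} μ(4/d)·3^d.
Divisors of 4: 1, 2, 4; μ(4/d) for each: 0, -1, 1.
Σ = − 3^2 + 3^4 = 72.
N = 72/4 = 18.

18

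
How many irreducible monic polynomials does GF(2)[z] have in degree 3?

2

By the necklace-counting formula, N_2(3) = (1/3) Σ_{d|3} μ(3/d)·2^d.
Divisors of 3: 1, 3; μ(3/d) for each: -1, 1.
Σ = − 2^1 + 2^3 = 6.
N = 6/3 = 2.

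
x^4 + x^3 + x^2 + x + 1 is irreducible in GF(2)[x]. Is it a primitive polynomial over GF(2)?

Write f(x) = x^4 + x^3 + x^2 + x + 1.
|GF(2^4)^×| = 2^4 − 1 = 15. Prime factorization: 15 = 3·5.
f is primitive ⇔ x has order 15 in GF(2)[x]/(f), i.e. x^(15/q) ≠ 1 for each prime q | 15.
x^(5) mod f = 1
x^(3) mod f = x^3.
Since x^(5) = 1, the order of x divides 5 < 15; not primitive.

No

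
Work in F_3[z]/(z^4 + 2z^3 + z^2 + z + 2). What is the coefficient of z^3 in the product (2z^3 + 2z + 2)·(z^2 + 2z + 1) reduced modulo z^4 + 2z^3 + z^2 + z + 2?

Multiply in F_3[z]: (2z^3 + 2z + 2)·(z^2 + 2z + 1) = 2z^5 + z^4 + z^3 + 2.
Reduce using z^4 ≡ z^3 + 2z^2 + 2z + 1 (mod z^4 + 2z^3 + z^2 + z + 2).
Reduced: 2z^3 + z^2 + 2z + 2.

2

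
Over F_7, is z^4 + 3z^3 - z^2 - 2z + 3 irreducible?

Write m(z) = z^4 + 3z^3 - z^2 - 2z + 3.
Check for roots in F_7: m(0) = 3; m(1) = 4; m(2) = 0 → root; m(3) = 3; m(4) = 0 → root; m(5) = 2; m(6) = 2.
m(2) = 0, so (z − 2) divides m(z); m is reducible.

No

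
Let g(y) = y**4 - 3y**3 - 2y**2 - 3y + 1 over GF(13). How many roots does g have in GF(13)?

4

Evaluate at each of the 13 elements of GF(13):
g(0) = 1; g(1) = 7; g(2) = 5; g(3) = 0 → root; g(4) = 8; g(5) = 4; g(6) = 0 → root; g(7) = 6; g(8) = 4; g(9) = 0 → root; g(10) = 11; g(11) = 0 → root; g(12) = 6.
Roots: {3, 6, 9, 11}.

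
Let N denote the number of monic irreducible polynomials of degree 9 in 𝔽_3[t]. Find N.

Gauss's count: N_{3}(9) = (1/9) Σ_{d|9} μ(9/d)·3^d.
Divisors of 9: 1, 3, 9; μ(9/d) for each: 0, -1, 1.
Σ = − 3^3 + 3^9 = 19656.
N = 19656/9 = 2184.

2184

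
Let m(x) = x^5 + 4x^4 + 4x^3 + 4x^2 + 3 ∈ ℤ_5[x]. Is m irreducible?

Check for roots in ℤ_5: m(0) = 3; m(1) = 1; m(2) = 2; m(3) = 4; m(4) = 1.
No roots, so no linear factors.
Degree-2 irreducible divisors: test the 10 monic irreducibles of degree 2 over GF(5).
None of them divide m (all give nonzero remainder).
No irreducible factor of degree ≤ 2 exists, so m is irreducible over GF(5).

Yes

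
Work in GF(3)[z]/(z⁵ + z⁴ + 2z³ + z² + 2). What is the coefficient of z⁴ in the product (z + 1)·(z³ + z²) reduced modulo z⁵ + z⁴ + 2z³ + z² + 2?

Multiply in GF(3)[z]: (z + 1)·(z³ + z²) = z⁴ + 2z³ + z².
Reduced: z⁴ + 2z³ + z².

1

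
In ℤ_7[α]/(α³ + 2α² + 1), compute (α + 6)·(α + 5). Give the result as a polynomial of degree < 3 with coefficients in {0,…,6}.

Multiply in ℤ_7[α]: (α + 6)·(α + 5) = α² + 4α + 2.
Reduced: α² + 4α + 2.

α^2 + 4α + 2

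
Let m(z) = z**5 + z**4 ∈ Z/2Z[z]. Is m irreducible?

Check for roots in Z/2Z: m(0) = 0 → root; m(1) = 0 → root.
m(0) = 0, so (z) divides m(z); m is reducible.

No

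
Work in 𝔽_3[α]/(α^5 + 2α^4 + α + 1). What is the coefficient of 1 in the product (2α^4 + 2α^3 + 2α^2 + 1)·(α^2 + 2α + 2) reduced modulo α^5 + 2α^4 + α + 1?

Multiply in 𝔽_3[α]: (2α^4 + 2α^3 + 2α^2 + 1)·(α^2 + 2α + 2) = 2α^6 + α^4 + 2α^3 + 2α^2 + 2α + 2.
Reduce using α^5 ≡ α^4 + 2α + 2 (mod α^5 + 2α^4 + α + 1).
Reduced: 2α^3 + α.

0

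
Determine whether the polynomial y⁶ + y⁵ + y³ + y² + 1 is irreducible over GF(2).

Write h(y) = y⁶ + y⁵ + y³ + y² + 1.
Check for roots in GF(2): h(0) = 1; h(1) = 1.
No roots, so no linear factors.
Monic irreducibles of degree 2 over GF(2): y² + y + 1.
None of them divide h (all give nonzero remainder).
Monic irreducibles of degree 3 over GF(2): y³ + y + 1, y³ + y² + 1.
None of them divide h (all give nonzero remainder).
No irreducible factor of degree ≤ 3 exists, so h is irreducible over GF(2).

Yes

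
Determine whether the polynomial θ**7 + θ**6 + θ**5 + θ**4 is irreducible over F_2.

No

Write f(θ) = θ**7 + θ**6 + θ**5 + θ**4.
Check for roots in F_2: f(0) = 0 → root; f(1) = 0 → root.
f(0) = 0, so (θ) divides f(θ); f is reducible.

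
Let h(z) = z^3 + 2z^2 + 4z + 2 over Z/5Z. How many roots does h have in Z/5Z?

0

Evaluate at each of the 5 elements of Z/5Z:
h(0) = 2; h(1) = 4; h(2) = 1; h(3) = 4; h(4) = 4.
No element is a root.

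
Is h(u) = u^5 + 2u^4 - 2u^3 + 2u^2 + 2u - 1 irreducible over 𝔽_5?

Yes

Check for roots in 𝔽_5: h(0) = 4; h(1) = 4; h(2) = 4; h(3) = 4; h(4) = 2.
No roots, so no linear factors.
Degree-2 irreducible divisors: test the 10 monic irreducibles of degree 2 over GF(5).
None of them divide h (all give nonzero remainder).
No irreducible factor of degree ≤ 2 exists, so h is irreducible over GF(5).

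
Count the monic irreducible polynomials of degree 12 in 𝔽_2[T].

x^(2^12) − x is the product of all monic irreducibles of degree dividing 12; Möbius inversion gives N = (1/12) Σ μ(12/d)·2^d.
Divisors of 12: 1, 2, 3, 4, 6, 12; μ(12/d) for each: 0, 1, 0, -1, -1, 1.
Σ = 2^2 − 2^4 − 2^6 + 2^12 = 4020.
N = 4020/12 = 335.

335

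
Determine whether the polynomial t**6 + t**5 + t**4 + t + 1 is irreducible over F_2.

Write h(t) = t**6 + t**5 + t**4 + t + 1.
Check for roots in F_2: h(0) = 1; h(1) = 1.
No roots, so no linear factors.
Monic irreducibles of degree 2 over GF(2): t**2 + t + 1.
None of them divide h (all give nonzero remainder).
Monic irreducibles of degree 3 over GF(2): t**3 + t + 1, t**3 + t**2 + 1.
None of them divide h (all give nonzero remainder).
No irreducible factor of degree ≤ 3 exists, so h is irreducible over GF(2).

Yes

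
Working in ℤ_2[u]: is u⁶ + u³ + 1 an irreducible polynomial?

Yes

Write g(u) = u⁶ + u³ + 1.
Check for roots in ℤ_2: g(0) = 1; g(1) = 1.
No roots, so no linear factors.
Monic irreducibles of degree 2 over GF(2): u² + u + 1.
None of them divide g (all give nonzero remainder).
Monic irreducibles of degree 3 over GF(2): u³ + u + 1, u³ + u² + 1.
None of them divide g (all give nonzero remainder).
No irreducible factor of degree ≤ 3 exists, so g is irreducible over GF(2).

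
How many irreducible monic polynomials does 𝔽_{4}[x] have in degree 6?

670

Gauss's count: N_{4}(6) = (1/6) Σ_{d|6} μ(6/d)·4^d.
Divisors of 6: 1, 2, 3, 6; μ(6/d) for each: 1, -1, -1, 1.
Σ = 4^1 − 4^2 − 4^3 + 4^6 = 4020.
N = 4020/6 = 670.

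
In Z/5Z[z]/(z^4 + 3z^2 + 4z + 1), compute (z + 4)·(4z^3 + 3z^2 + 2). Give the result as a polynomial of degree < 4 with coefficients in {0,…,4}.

Multiply in Z/5Z[z]: (z + 4)·(4z^3 + 3z^2 + 2) = 4z^4 + 4z^3 + 2z^2 + 2z + 3.
Reduce using z^4 ≡ 2z^2 + z + 4 (mod z^4 + 3z^2 + 4z + 1).
Reduced: 4z^3 + z + 4.

4z^3 + z + 4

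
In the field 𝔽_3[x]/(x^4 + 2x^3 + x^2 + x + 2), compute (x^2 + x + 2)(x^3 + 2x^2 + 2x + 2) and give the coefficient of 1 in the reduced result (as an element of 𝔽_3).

2

Multiply in 𝔽_3[x]: (x^2 + x + 2)·(x^3 + 2x^2 + 2x + 2) = x^5 + 2x^2 + 1.
Reduce using x^4 ≡ x^3 + 2x^2 + 2x + 1 (mod x^4 + 2x^3 + x^2 + x + 2).
Reduced: 2.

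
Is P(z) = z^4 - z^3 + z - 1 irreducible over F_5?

No

Check for roots in F_5: P(0) = 4; P(1) = 0 → root; P(2) = 4; P(3) = 1; P(4) = 0 → root.
P(1) = 0, so (z − 1) divides P(z); P is reducible.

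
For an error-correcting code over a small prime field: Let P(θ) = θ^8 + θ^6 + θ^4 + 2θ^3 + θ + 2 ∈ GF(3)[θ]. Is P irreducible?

Yes

Check for roots in GF(3): P(0) = 2; P(1) = 2; P(2) = 2.
No roots, so no linear factors.
Monic irreducibles of degree 2 over GF(3): θ^2 + 1, θ^2 + θ + 2, θ^2 + 2θ + 2.
None of them divide P (all give nonzero remainder).
Degree-3 irreducible divisors: test the 8 monic irreducibles of degree 3 over GF(3).
None of them divide P (all give nonzero remainder).
Degree-4 irreducible divisors: test the 18 monic irreducibles of degree 4 over GF(3).
None of them divide P (all give nonzero remainder).
No irreducible factor of degree ≤ 4 exists, so P is irreducible over GF(3).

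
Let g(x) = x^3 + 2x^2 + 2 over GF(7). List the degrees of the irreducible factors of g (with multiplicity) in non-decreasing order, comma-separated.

Linear factors from roots: (x + 3).
Complete factorization: g(x) = (x + 3)·(x^2 + 6x + 3).
Factor degrees with multiplicity: 1 + 2 = 3.

1, 2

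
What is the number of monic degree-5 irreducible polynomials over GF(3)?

Gauss's count: N_{3}(5) = (1/5) Σ_{d|5} μ(5/d)·3^d.
Divisors of 5: 1, 5; μ(5/d) for each: -1, 1.
Σ = − 3^1 + 3^5 = 240.
N = 240/5 = 48.

48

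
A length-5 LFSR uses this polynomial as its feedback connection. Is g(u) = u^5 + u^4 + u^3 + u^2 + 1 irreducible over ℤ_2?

Check for roots in ℤ_2: g(0) = 1; g(1) = 1.
No roots, so no linear factors.
Monic irreducibles of degree 2 over GF(2): u^2 + u + 1.
None of them divide g (all give nonzero remainder).
No irreducible factor of degree ≤ 2 exists, so g is irreducible over GF(2).

Yes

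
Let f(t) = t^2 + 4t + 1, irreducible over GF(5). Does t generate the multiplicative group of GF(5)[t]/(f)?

|GF(5^2)^×| = 5^2 − 1 = 24. Prime factorization: 24 = 2^3·3.
f is primitive ⇔ t has order 24 in GF(5)[t]/(f), i.e. t^(24/q) ≠ 1 for each prime q | 24.
t^(12) mod f = 1
t^(8) mod f = t + 4.
Since t^(12) = 1, the order of t divides 12 < 24; not primitive.

No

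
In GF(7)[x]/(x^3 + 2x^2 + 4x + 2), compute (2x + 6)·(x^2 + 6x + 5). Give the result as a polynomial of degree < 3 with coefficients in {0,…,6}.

Multiply in GF(7)[x]: (2x + 6)·(x^2 + 6x + 5) = 2x^3 + 4x^2 + 4x + 2.
Reduce using x^3 ≡ 5x^2 + 3x + 5 (mod x^3 + 2x^2 + 4x + 2).
Reduced: 3x + 5.

3x + 5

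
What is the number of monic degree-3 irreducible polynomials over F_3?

x^(3^3) − x is the product of all monic irreducibles of degree dividing 3; Möbius inversion gives N = (1/3) Σ μ(3/d)·3^d.
Divisors of 3: 1, 3; μ(3/d) for each: -1, 1.
Σ = − 3^1 + 3^3 = 24.
N = 24/3 = 8.

8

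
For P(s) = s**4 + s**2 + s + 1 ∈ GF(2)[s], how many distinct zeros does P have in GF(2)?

1

Evaluate at each of the 2 elements of GF(2):
P(0) = 1; P(1) = 0 → root.
Roots: {1}.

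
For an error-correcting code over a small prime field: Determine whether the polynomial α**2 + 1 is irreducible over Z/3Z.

Yes

Write g(α) = α**2 + 1.
Check for roots in Z/3Z: g(0) = 1; g(1) = 2; g(2) = 2.
No roots. A degree-2 polynomial over a field with no linear factor is irreducible.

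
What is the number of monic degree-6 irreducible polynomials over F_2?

9

The number of monic irreducibles of degree 6 over GF(2) is (1/6)·Σ_{d∣6} μ(6/d) 2^d.
Divisors of 6: 1, 2, 3, 6; μ(6/d) for each: 1, -1, -1, 1.
Σ = 2^1 − 2^2 − 2^3 + 2^6 = 54.
N = 54/6 = 9.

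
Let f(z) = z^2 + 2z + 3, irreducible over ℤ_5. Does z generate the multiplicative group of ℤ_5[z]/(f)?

|GF(5^2)^×| = 5^2 − 1 = 24. Prime factorization: 24 = 2^3·3.
f is primitive ⇔ z has order 24 in GF(5)[z]/(f), i.e. z^(24/q) ≠ 1 for each prime q | 24.
z^(12) mod f = 4.
z^(8) mod f = 4z + 1.
None equal 1, so z has full order 24; f is primitive.

Yes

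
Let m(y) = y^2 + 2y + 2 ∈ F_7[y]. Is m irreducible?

Yes

Check for roots in F_7: m(0) = 2; m(1) = 5; m(2) = 3; m(3) = 3; m(4) = 5; m(5) = 2; m(6) = 1.
No roots. A degree-2 polynomial over a field with no linear factor is irreducible.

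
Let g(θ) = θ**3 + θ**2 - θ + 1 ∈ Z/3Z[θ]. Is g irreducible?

Yes

Check for roots in Z/3Z: g(0) = 1; g(1) = 2; g(2) = 2.
No roots. A degree-3 polynomial over a field with no linear factor is irreducible.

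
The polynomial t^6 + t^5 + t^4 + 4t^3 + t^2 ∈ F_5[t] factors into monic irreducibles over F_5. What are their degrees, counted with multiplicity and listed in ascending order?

1, 1, 1, 1, 2

Write f(t) = t^6 + t^5 + t^4 + 4t^3 + t^2.
Roots in F_5: f(0) = 0 → root; f(1) = 3; f(2) = 3; f(3) = 0 → root; f(4) = 3.
Linear factors from roots: (t), (t + 2).
Complete factorization: f(t) = (t)^2·(t + 2)^2·(t^2 + 2t + 4).
Factor degrees with multiplicity: 1 + 1 + 1 + 1 + 2 = 6.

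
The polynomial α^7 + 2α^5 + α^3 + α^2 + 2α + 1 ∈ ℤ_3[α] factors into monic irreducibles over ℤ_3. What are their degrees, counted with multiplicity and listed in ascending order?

7

Write f(α) = α^7 + 2α^5 + α^3 + α^2 + 2α + 1.
Roots in ℤ_3: f(0) = 1; f(1) = 2; f(2) = 2.
Complete factorization: f(α) = (α^7 + 2α^5 + α^3 + α^2 + 2α + 1).
Factor degrees with multiplicity: 7 = 7.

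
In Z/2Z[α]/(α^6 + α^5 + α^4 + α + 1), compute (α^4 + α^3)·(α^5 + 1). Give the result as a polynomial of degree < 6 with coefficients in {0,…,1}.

Multiply in Z/2Z[α]: (α^4 + α^3)·(α^5 + 1) = α^9 + α^8 + α^4 + α^3.
Reduce using α^6 ≡ α^5 + α^4 + α + 1 (mod α^6 + α^5 + α^4 + α + 1).
Reduced: α^4 + α^2 + 1.

α^4 + α^2 + 1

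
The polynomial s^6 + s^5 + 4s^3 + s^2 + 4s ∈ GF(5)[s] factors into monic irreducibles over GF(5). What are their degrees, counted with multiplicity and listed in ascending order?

Write h(s) = s^6 + s^5 + 4s^3 + s^2 + 4s.
Roots in GF(5): h(0) = 0 → root; h(1) = 1; h(2) = 0 → root; h(3) = 1; h(4) = 3.
Linear factors from roots: (s), (s + 3).
Complete factorization: h(s) = (s)·(s + 3)·(s^2 + 2)·(s^2 + 3s + 4).
Factor degrees with multiplicity: 1 + 1 + 2 + 2 = 6.

1, 1, 2, 2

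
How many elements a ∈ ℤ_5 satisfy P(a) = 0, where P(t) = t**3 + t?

3

Evaluate at each of the 5 elements of ℤ_5:
P(0) = 0 → root; P(1) = 2; P(2) = 0 → root; P(3) = 0 → root; P(4) = 3.
Roots: {0, 2, 3}.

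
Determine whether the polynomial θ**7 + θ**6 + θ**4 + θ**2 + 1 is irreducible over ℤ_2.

Yes

Write g(θ) = θ**7 + θ**6 + θ**4 + θ**2 + 1.
Check for roots in ℤ_2: g(0) = 1; g(1) = 1.
No roots, so no linear factors.
Monic irreducibles of degree 2 over GF(2): θ**2 + θ + 1.
None of them divide g (all give nonzero remainder).
Monic irreducibles of degree 3 over GF(2): θ**3 + θ + 1, θ**3 + θ**2 + 1.
None of them divide g (all give nonzero remainder).
No irreducible factor of degree ≤ 3 exists, so g is irreducible over GF(2).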